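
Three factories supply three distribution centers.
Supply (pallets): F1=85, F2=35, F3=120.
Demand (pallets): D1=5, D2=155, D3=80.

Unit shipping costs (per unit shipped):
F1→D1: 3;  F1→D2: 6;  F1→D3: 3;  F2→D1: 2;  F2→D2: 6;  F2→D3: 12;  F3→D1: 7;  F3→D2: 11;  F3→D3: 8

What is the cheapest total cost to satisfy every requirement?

A cheapest plan:
  F1–D2: 5 × 6 = 30
  F1–D3: 80 × 3 = 240
  F2–D2: 35 × 6 = 210
  F3–D1: 5 × 7 = 35
  F3–D2: 115 × 11 = 1265
Total = 30 + 240 + 210 + 35 + 1265 = 1780.

1780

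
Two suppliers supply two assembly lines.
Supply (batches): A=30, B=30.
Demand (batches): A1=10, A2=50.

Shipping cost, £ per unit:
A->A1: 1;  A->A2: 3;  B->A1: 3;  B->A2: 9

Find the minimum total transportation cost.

300

An optimal shipping plan:
  A–A2: 30 × £3 = £90
  B–A1: 10 × £3 = £30
  B–A2: 20 × £9 = £180
Total = 90 + 30 + 180 = £300.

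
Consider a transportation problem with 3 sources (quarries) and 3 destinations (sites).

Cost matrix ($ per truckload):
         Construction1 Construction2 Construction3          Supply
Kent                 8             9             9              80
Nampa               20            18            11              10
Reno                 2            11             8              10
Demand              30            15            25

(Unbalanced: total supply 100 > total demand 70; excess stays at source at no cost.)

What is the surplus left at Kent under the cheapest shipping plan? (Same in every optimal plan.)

An optimal plan:
  Kent->Construction1: 20 truckloads
  Kent->Construction2: 15 truckloads
  Kent->Construction3: 25 truckloads
  Reno->Construction1: 10 truckloads
Total cost = $540.
Kent ships 60 of its 80, leaving 20.

20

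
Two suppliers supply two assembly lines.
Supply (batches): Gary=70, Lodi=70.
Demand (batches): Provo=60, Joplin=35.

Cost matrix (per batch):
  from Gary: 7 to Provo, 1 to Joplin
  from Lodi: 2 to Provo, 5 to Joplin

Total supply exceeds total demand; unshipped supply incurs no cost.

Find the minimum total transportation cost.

155

A cheapest plan:
  Gary→Joplin: 35 × 1 = 35
  Lodi→Provo: 60 × 2 = 120
Total = 35 + 120 = 155.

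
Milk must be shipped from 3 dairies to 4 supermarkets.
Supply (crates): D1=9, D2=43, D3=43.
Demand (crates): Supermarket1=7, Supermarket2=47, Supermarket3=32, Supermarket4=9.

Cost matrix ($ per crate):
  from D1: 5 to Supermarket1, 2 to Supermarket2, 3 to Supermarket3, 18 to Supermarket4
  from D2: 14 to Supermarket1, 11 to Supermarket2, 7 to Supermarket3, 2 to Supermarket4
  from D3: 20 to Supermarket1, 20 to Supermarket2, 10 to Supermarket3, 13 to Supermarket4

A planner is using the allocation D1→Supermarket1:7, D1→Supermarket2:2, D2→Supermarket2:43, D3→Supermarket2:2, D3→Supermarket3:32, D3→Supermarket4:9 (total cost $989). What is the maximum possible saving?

Current plan cost = 7·5 + 2·2 + 43·11 + 2·20 + 32·10 + 9·13 = $989.
Optimal plan:
  D1 to Supermarket2: 9 × $2 = $18
  D2 to Supermarket2: 34 × $11 = $374
  D2 to Supermarket4: 9 × $2 = $18
  D3 to Supermarket1: 7 × $20 = $140
  D3 to Supermarket2: 4 × $20 = $80
  D3 to Supermarket3: 32 × $10 = $320
Optimal cost = $950.
Saving = 989 − 950 = $39.

39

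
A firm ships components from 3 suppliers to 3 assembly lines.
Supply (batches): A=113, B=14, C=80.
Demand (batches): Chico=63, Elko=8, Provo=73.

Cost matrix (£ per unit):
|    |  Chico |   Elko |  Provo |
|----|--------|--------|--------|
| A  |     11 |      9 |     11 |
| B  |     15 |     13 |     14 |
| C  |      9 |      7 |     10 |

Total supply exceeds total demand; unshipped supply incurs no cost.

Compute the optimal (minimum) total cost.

1417

One minimum-cost allocation:
  A->Provo: 64 × £11 = £704
  C->Chico: 63 × £9 = £567
  C->Elko: 8 × £7 = £56
  C->Provo: 9 × £10 = £90
Total = 704 + 567 + 56 + 90 = £1417.
(Supply check: A ships 64; B ships 0; C ships 80.)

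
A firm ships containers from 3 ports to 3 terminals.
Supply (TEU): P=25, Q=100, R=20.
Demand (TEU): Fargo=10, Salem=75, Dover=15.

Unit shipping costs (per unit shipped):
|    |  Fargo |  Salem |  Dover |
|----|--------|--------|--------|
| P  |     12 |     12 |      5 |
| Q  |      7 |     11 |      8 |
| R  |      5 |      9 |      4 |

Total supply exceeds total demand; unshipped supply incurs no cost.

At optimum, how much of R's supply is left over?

0

Minimum-cost shipments:
  P→Dover: 15 TEU
  Q→Salem: 65 TEU
  R→Fargo: 10 TEU
  R→Salem: 10 TEU
Total cost = 930.
R ships 20 of its 20, leaving 0.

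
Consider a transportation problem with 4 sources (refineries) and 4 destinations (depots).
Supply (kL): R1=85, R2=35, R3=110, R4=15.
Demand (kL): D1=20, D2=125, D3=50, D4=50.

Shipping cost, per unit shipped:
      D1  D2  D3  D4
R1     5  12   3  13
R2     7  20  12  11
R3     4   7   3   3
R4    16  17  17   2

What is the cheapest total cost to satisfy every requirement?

A cheapest plan:
  R1->D2: 35 kL
  R1->D3: 50 kL
  R2->D1: 20 kL
  R2->D4: 15 kL
  R3->D2: 90 kL
  R3->D4: 20 kL
  R4->D4: 15 kL
Total cost = 1595.
(Supply check: R1 ships 85; R2 ships 35; R3 ships 110; R4 ships 15.)

1595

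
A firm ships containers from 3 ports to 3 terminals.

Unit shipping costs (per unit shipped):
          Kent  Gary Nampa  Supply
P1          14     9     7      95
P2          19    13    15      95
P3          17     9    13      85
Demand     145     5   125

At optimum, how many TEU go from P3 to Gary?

Solving gives:
  P1->Nampa: 95 × 7 = 665
  P2->Kent: 65 × 19 = 1235
  P2->Nampa: 30 × 15 = 450
  P3->Kent: 80 × 17 = 1360
  P3->Gary: 5 × 9 = 45
Total cost = 3755.
So P3→Gary carries 5 TEU.

5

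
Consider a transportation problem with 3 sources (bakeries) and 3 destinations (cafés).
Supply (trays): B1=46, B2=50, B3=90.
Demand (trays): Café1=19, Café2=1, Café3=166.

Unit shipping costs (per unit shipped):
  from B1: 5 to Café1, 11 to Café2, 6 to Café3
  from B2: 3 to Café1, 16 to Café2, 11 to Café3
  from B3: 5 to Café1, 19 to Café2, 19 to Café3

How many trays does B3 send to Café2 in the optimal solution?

Solving gives:
  B1 to Café3: 46 × 6 = 276
  B2 to Café3: 50 × 11 = 550
  B3 to Café1: 19 × 5 = 95
  B3 to Café2: 1 × 19 = 19
  B3 to Café3: 70 × 19 = 1330
Total cost = 2270.
So B3→Café2 carries 1 trays.

1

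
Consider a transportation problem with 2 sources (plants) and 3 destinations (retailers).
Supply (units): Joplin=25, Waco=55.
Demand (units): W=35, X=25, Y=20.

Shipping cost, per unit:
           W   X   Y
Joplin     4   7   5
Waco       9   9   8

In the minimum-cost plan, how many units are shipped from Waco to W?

10

The minimum-cost plan:
  Joplin–W: 25 units
  Waco–W: 10 units
  Waco–X: 25 units
  Waco–Y: 20 units
Total cost = 575.
So Waco→W carries 10 units.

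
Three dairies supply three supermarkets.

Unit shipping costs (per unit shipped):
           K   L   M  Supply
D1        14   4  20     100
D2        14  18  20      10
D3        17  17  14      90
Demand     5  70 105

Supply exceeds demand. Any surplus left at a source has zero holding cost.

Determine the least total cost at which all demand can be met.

1910

A cheapest plan:
  D1–L: 70 × 4 = 280
  D1–M: 10 × 20 = 200
  D2–K: 5 × 14 = 70
  D2–M: 5 × 20 = 100
  D3–M: 90 × 14 = 1260
Total = 280 + 200 + 70 + 100 + 1260 = 1910.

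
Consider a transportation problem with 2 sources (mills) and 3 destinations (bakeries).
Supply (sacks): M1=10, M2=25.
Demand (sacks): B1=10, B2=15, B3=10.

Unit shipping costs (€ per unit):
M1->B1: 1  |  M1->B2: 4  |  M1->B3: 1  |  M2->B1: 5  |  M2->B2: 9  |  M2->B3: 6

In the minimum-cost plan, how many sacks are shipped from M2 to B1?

Solving gives:
  M1->B2: 10 × €4 = €40
  M2->B1: 10 × €5 = €50
  M2->B2: 5 × €9 = €45
  M2->B3: 10 × €6 = €60
Total cost = €195.
So M2→B1 carries 10 sacks.

10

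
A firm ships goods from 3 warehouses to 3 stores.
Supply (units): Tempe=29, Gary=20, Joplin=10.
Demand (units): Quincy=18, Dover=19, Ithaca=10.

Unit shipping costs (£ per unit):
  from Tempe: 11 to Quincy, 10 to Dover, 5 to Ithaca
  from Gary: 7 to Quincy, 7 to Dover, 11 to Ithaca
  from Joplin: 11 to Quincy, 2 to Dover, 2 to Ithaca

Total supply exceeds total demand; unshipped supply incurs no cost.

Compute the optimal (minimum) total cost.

280

An optimal shipping plan:
  Tempe->Dover: 7 × £10 = £70
  Tempe->Ithaca: 10 × £5 = £50
  Gary->Quincy: 18 × £7 = £126
  Gary->Dover: 2 × £7 = £14
  Joplin->Dover: 10 × £2 = £20
Total = 70 + 50 + 126 + 14 + 20 = £280.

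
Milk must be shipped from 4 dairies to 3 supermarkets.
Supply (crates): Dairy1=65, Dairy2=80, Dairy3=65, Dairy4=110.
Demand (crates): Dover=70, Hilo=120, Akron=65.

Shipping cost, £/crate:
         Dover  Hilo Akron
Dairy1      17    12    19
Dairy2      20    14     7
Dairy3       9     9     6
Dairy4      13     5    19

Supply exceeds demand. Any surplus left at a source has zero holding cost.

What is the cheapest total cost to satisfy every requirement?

Optimal allocation:
  Dairy1–Dover: 5 × £17 = £85
  Dairy1–Hilo: 10 × £12 = £120
  Dairy2–Akron: 65 × £7 = £455
  Dairy3–Dover: 65 × £9 = £585
  Dairy4–Hilo: 110 × £5 = £550
Total = 85 + 120 + 455 + 585 + 550 = £1795.
(Supply check: Dairy1 ships 15; Dairy2 ships 65; Dairy3 ships 65; Dairy4 ships 110.)

1795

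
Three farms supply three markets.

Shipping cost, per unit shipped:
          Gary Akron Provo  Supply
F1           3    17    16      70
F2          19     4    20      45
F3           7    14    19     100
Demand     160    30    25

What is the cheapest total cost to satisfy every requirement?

An optimal shipping plan:
  F1–Gary: 70 × 3 = 210
  F2–Akron: 30 × 4 = 120
  F2–Provo: 15 × 20 = 300
  F3–Gary: 90 × 7 = 630
  F3–Provo: 10 × 19 = 190
Total = 210 + 120 + 300 + 630 + 190 = 1450.
(Supply check: F1 ships 70; F2 ships 45; F3 ships 100.)

1450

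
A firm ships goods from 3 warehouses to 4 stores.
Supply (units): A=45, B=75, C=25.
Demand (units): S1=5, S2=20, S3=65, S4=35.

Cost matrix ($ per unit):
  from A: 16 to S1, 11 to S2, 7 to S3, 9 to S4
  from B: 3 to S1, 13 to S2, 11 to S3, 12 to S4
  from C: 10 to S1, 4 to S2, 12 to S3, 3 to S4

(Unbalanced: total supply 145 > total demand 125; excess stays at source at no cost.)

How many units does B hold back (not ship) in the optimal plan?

20

An optimal plan:
  A to S3: 45 × $7 = $315
  B to S1: 5 × $3 = $15
  B to S2: 20 × $13 = $260
  B to S3: 20 × $11 = $220
  B to S4: 10 × $12 = $120
  C to S4: 25 × $3 = $75
Total cost = $1005.
B ships 55 of its 75, leaving 20.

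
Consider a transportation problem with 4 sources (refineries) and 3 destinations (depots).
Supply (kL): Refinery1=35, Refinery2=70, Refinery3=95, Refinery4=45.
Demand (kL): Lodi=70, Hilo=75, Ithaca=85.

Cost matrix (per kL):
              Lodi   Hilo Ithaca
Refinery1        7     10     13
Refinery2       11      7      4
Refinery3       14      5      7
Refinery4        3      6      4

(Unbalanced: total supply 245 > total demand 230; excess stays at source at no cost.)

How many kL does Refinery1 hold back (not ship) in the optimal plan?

An optimal plan:
  Refinery1->Lodi: 25 kL
  Refinery2->Ithaca: 70 kL
  Refinery3->Hilo: 75 kL
  Refinery3->Ithaca: 15 kL
  Refinery4->Lodi: 45 kL
Total cost = 1070.
Refinery1 ships 25 of its 35, leaving 10.

10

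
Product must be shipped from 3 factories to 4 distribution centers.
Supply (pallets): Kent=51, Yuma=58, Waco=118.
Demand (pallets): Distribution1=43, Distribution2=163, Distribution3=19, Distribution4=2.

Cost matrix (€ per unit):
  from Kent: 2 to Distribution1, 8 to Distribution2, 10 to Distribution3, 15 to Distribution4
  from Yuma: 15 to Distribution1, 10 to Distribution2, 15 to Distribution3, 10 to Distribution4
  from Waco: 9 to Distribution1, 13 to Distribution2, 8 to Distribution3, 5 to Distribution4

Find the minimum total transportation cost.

2153

A cheapest plan:
  Kent–Distribution1: 43 × €2 = €86
  Kent–Distribution2: 8 × €8 = €64
  Yuma–Distribution2: 58 × €10 = €580
  Waco–Distribution2: 97 × €13 = €1261
  Waco–Distribution3: 19 × €8 = €152
  Waco–Distribution4: 2 × €5 = €10
Total = 86 + 64 + 580 + 1261 + 152 + 10 = €2153.
(Supply check: Kent ships 51; Yuma ships 58; Waco ships 118.)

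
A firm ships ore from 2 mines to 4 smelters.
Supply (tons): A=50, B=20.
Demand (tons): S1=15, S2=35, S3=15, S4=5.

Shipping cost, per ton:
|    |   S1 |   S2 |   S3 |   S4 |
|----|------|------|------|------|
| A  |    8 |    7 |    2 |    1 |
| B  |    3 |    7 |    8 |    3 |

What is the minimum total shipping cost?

An optimal shipping plan:
  A to S2: 30 × 7 = 210
  A to S3: 15 × 2 = 30
  A to S4: 5 × 1 = 5
  B to S1: 15 × 3 = 45
  B to S2: 5 × 7 = 35
Total = 210 + 30 + 5 + 45 + 35 = 325.

325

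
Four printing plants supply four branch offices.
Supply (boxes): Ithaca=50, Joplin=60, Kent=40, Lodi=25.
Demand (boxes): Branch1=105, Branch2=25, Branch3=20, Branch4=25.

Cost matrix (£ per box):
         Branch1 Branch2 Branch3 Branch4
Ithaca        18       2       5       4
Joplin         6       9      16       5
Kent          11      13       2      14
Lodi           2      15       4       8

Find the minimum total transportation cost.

One minimum-cost allocation:
  Ithaca->Branch2: 25 × £2 = £50
  Ithaca->Branch4: 25 × £4 = £100
  Joplin->Branch1: 60 × £6 = £360
  Kent->Branch1: 20 × £11 = £220
  Kent->Branch3: 20 × £2 = £40
  Lodi->Branch1: 25 × £2 = £50
Total = 50 + 100 + 360 + 220 + 40 + 50 = £820.

820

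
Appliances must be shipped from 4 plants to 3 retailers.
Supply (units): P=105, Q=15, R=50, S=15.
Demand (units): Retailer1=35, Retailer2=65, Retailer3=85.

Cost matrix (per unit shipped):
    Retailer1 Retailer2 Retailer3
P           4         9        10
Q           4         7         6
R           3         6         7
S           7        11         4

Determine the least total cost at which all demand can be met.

1275

A cheapest plan:
  P→Retailer1: 35 × 4 = 140
  P→Retailer2: 65 × 9 = 585
  P→Retailer3: 5 × 10 = 50
  Q→Retailer3: 15 × 6 = 90
  R→Retailer3: 50 × 7 = 350
  S→Retailer3: 15 × 4 = 60
Total = 140 + 585 + 50 + 90 + 350 + 60 = 1275.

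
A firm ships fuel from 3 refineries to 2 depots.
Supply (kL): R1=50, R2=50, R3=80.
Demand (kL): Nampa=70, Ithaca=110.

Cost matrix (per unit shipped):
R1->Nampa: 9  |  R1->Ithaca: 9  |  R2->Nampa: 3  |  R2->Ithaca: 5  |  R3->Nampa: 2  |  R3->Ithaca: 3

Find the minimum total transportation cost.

One minimum-cost allocation:
  R1→Ithaca: 50 × 9 = 450
  R2→Nampa: 50 × 3 = 150
  R3→Nampa: 20 × 2 = 40
  R3→Ithaca: 60 × 3 = 180
Total = 450 + 150 + 40 + 180 = 820.
(Supply check: R1 ships 50; R2 ships 50; R3 ships 80.)

820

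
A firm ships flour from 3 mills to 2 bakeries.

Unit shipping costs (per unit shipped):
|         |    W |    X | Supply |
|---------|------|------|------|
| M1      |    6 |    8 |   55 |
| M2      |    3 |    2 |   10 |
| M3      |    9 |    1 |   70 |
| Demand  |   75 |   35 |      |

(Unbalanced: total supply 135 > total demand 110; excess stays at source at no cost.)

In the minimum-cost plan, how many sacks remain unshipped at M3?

25

An optimal plan:
  M1 to W: 55 sacks
  M2 to W: 10 sacks
  M3 to W: 10 sacks
  M3 to X: 35 sacks
Total cost = 485.
M3 ships 45 of its 70, leaving 25.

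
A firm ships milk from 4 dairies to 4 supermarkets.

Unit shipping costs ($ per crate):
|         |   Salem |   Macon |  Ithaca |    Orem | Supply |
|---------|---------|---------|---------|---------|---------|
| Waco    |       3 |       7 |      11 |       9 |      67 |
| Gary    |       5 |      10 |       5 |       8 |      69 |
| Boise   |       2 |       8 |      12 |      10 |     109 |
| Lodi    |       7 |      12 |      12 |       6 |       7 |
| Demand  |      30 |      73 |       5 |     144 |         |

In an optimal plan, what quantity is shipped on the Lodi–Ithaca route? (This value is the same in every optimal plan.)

The minimum-cost plan:
  Waco->Orem: 67 × $9 = $603
  Gary->Ithaca: 5 × $5 = $25
  Gary->Orem: 64 × $8 = $512
  Boise->Salem: 30 × $2 = $60
  Boise->Macon: 73 × $8 = $584
  Boise->Orem: 6 × $10 = $60
  Lodi->Orem: 7 × $6 = $42
Total cost = $1886.
The route Lodi→Ithaca is not used.

0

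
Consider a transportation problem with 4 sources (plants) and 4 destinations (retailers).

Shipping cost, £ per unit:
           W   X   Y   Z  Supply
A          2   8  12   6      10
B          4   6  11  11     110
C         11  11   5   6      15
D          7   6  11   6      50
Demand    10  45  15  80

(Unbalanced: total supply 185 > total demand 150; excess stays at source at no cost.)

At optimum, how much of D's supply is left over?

Minimum-cost shipments:
  A->Z: 10 units
  B->W: 10 units
  B->X: 45 units
  B->Z: 20 units
  C->Y: 15 units
  D->Z: 50 units
Total cost = £965.
D ships 50 of its 50, leaving 0.

0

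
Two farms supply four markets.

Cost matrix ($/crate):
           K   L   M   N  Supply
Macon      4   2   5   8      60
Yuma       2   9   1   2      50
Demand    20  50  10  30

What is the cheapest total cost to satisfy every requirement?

230

An optimal shipping plan:
  Macon->K: 10 × $4 = $40
  Macon->L: 50 × $2 = $100
  Yuma->K: 10 × $2 = $20
  Yuma->M: 10 × $1 = $10
  Yuma->N: 30 × $2 = $60
Total = 40 + 100 + 20 + 10 + 60 = $230.
(Supply check: Macon ships 60; Yuma ships 50.)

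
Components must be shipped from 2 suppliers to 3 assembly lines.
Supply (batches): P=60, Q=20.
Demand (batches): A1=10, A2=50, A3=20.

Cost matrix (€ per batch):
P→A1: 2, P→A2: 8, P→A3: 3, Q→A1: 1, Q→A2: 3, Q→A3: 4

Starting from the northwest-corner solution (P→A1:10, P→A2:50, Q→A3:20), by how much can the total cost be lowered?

Current plan cost = 10·2 + 50·8 + 20·4 = €500.
Optimal plan:
  P→A1: 10 batches
  P→A2: 30 batches
  P→A3: 20 batches
  Q→A2: 20 batches
Optimal cost = €380.
Saving = 500 − 380 = €120.

120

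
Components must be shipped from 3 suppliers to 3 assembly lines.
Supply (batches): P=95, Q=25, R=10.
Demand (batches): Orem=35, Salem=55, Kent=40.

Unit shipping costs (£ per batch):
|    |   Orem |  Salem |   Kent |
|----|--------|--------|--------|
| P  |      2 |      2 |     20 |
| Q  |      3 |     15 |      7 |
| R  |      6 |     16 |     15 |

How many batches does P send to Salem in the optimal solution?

55

The minimum-cost plan:
  P–Orem: 35 × £2 = £70
  P–Salem: 55 × £2 = £110
  P–Kent: 5 × £20 = £100
  Q–Kent: 25 × £7 = £175
  R–Kent: 10 × £15 = £150
Total cost = £605.
So P→Salem carries 55 batches.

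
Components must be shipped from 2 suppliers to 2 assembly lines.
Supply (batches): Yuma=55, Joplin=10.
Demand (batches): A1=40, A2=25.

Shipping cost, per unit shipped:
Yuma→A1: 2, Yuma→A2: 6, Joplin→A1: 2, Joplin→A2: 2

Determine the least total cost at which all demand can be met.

Optimal allocation:
  Yuma to A1: 40 batches
  Yuma to A2: 15 batches
  Joplin to A2: 10 batches
Total cost = 190.

190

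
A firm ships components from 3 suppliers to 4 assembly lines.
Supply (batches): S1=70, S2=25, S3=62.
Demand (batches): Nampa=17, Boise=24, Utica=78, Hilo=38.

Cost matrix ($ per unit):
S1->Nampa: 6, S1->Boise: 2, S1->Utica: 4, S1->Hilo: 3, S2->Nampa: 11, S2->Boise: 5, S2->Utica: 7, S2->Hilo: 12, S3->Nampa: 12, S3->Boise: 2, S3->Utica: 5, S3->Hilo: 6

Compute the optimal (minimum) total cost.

An optimal shipping plan:
  S1->Nampa: 17 × $6 = $102
  S1->Utica: 15 × $4 = $60
  S1->Hilo: 38 × $3 = $114
  S2->Utica: 25 × $7 = $175
  S3->Boise: 24 × $2 = $48
  S3->Utica: 38 × $5 = $190
Total = 102 + 60 + 114 + 175 + 48 + 190 = $689.
(Supply check: S1 ships 70; S2 ships 25; S3 ships 62.)

689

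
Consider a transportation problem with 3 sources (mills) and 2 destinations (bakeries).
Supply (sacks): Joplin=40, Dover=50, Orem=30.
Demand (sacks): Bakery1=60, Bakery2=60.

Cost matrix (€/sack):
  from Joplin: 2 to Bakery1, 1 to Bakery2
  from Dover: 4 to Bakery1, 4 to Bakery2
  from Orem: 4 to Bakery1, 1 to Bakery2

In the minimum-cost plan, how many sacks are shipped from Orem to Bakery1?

0

The minimum-cost plan:
  Joplin→Bakery1: 10 × €2 = €20
  Joplin→Bakery2: 30 × €1 = €30
  Dover→Bakery1: 50 × €4 = €200
  Orem→Bakery2: 30 × €1 = €30
Total cost = €280.
The route Orem→Bakery1 is not used.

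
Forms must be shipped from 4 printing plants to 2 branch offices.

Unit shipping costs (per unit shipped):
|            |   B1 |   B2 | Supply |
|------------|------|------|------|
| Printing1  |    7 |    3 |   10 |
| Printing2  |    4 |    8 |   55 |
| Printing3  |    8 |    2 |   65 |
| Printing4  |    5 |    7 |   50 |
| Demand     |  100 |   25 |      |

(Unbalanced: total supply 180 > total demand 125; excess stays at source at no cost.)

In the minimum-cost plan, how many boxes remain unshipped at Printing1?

An optimal plan:
  Printing2 to B1: 55 × 4 = 220
  Printing3 to B2: 25 × 2 = 50
  Printing4 to B1: 45 × 5 = 225
Total cost = 495.
Printing1 ships 0 of its 10, leaving 10.

10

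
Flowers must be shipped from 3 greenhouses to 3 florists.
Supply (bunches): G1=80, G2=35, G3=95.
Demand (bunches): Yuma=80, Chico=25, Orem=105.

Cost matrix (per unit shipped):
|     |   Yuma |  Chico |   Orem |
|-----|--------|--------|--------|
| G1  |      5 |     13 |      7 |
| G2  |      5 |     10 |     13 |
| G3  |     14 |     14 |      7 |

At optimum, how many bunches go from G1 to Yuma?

Optimal shipments:
  G1->Yuma: 70 × 5 = 350
  G1->Orem: 10 × 7 = 70
  G2->Yuma: 10 × 5 = 50
  G2->Chico: 25 × 10 = 250
  G3->Orem: 95 × 7 = 665
Total cost = 1385.
So G1→Yuma carries 70 bunches.

70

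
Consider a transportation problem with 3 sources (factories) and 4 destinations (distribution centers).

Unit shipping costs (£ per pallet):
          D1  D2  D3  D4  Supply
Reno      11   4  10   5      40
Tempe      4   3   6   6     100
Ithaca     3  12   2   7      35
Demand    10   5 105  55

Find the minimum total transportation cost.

835

An optimal shipping plan:
  Reno–D4: 40 × £5 = £200
  Tempe–D1: 10 × £4 = £40
  Tempe–D2: 5 × £3 = £15
  Tempe–D3: 70 × £6 = £420
  Tempe–D4: 15 × £6 = £90
  Ithaca–D3: 35 × £2 = £70
Total = 200 + 40 + 15 + 420 + 90 + 70 = £835.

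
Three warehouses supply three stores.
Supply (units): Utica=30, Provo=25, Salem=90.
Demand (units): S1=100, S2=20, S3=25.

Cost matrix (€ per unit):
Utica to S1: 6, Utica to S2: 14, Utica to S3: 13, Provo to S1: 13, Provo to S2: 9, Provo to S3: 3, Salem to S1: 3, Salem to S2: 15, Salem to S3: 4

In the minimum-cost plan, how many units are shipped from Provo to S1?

0

The minimum-cost plan:
  Utica–S1: 30 × €6 = €180
  Provo–S2: 20 × €9 = €180
  Provo–S3: 5 × €3 = €15
  Salem–S1: 70 × €3 = €210
  Salem–S3: 20 × €4 = €80
Total cost = €665.
The route Provo→S1 is not used.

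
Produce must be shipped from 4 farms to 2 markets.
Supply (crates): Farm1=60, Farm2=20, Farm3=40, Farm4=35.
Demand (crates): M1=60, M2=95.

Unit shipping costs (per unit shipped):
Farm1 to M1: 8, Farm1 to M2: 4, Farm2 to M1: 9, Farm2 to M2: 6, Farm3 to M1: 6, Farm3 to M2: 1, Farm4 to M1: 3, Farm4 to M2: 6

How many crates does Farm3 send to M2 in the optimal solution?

40

Optimal shipments:
  Farm1->M1: 5 crates
  Farm1->M2: 55 crates
  Farm2->M1: 20 crates
  Farm3->M2: 40 crates
  Farm4->M1: 35 crates
Total cost = 585.
So Farm3→M2 carries 40 crates.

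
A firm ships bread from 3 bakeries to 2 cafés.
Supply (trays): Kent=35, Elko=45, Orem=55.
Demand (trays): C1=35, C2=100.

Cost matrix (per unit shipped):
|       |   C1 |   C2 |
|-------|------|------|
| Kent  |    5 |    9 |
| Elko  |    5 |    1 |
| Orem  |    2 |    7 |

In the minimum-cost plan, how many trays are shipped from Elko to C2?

Solving gives:
  Kent->C2: 35 × 9 = 315
  Elko->C2: 45 × 1 = 45
  Orem->C1: 35 × 2 = 70
  Orem->C2: 20 × 7 = 140
Total cost = 570.
So Elko→C2 carries 45 trays.

45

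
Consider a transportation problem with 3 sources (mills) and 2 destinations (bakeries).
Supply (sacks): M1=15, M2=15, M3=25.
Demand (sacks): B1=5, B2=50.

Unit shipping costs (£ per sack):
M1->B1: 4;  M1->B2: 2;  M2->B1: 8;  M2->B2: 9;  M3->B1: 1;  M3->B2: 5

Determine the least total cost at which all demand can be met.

One minimum-cost allocation:
  M1 to B2: 15 × £2 = £30
  M2 to B2: 15 × £9 = £135
  M3 to B1: 5 × £1 = £5
  M3 to B2: 20 × £5 = £100
Total = 30 + 135 + 5 + 100 = £270.
(Supply check: M1 ships 15; M2 ships 15; M3 ships 25.)

270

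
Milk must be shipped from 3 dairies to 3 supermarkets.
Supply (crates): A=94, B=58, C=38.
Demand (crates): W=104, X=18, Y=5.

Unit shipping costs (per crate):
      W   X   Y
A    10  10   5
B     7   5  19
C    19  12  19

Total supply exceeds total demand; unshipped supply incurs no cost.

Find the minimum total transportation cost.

A cheapest plan:
  A–W: 64 × 10 = 640
  A–Y: 5 × 5 = 25
  B–W: 40 × 7 = 280
  B–X: 18 × 5 = 90
Total = 640 + 25 + 280 + 90 = 1035.

1035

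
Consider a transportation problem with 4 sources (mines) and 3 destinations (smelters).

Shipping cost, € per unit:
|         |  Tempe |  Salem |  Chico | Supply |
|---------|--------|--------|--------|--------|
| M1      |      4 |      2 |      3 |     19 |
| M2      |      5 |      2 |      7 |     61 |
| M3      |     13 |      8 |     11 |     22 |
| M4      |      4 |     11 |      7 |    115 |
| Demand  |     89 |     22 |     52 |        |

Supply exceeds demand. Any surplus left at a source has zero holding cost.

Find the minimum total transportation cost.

688

A cheapest plan:
  M1→Chico: 19 × €3 = €57
  M2→Salem: 22 × €2 = €44
  M2→Chico: 7 × €7 = €49
  M4→Tempe: 89 × €4 = €356
  M4→Chico: 26 × €7 = €182
Total = 57 + 44 + 49 + 356 + 182 = €688.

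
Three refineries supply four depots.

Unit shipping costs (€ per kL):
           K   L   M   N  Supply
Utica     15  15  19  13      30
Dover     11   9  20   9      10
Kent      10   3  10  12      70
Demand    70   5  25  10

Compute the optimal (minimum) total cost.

1205

A cheapest plan:
  Utica->K: 20 × €15 = €300
  Utica->N: 10 × €13 = €130
  Dover->K: 10 × €11 = €110
  Kent->K: 40 × €10 = €400
  Kent->L: 5 × €3 = €15
  Kent->M: 25 × €10 = €250
Total = 300 + 130 + 110 + 400 + 15 + 250 = €1205.
(Supply check: Utica ships 30; Dover ships 10; Kent ships 70.)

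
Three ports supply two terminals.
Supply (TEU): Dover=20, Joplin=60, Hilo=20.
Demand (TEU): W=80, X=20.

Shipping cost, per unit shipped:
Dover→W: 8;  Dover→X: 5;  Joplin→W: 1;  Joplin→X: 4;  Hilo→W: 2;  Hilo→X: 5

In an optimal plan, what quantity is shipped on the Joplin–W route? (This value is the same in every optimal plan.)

Solving gives:
  Dover->X: 20 × 5 = 100
  Joplin->W: 60 × 1 = 60
  Hilo->W: 20 × 2 = 40
Total cost = 200.
So Joplin→W carries 60 TEU.

60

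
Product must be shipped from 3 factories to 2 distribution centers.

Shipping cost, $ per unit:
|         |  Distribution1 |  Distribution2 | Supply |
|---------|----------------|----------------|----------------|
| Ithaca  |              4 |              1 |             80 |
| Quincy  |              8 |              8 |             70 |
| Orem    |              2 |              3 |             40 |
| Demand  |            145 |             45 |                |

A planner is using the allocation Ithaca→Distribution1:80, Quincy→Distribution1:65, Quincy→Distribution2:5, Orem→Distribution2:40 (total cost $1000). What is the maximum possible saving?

175

Current plan cost = 80·4 + 65·8 + 5·8 + 40·3 = $1000.
Optimal plan:
  Ithaca->Distribution1: 35 pallets
  Ithaca->Distribution2: 45 pallets
  Quincy->Distribution1: 70 pallets
  Orem->Distribution1: 40 pallets
Optimal cost = $825.
Saving = 1000 − 825 = $175.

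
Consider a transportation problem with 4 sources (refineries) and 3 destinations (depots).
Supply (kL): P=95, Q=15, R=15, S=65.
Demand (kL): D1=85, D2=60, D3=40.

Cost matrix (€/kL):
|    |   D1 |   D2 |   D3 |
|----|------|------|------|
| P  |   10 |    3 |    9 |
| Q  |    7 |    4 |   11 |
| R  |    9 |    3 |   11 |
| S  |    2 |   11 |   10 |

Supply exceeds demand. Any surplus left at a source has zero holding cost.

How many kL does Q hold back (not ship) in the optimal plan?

0

An optimal plan:
  P to D2: 50 × €3 = €150
  P to D3: 40 × €9 = €360
  Q to D1: 15 × €7 = €105
  R to D1: 5 × €9 = €45
  R to D2: 10 × €3 = €30
  S to D1: 65 × €2 = €130
Total cost = €820.
Q ships 15 of its 15, leaving 0.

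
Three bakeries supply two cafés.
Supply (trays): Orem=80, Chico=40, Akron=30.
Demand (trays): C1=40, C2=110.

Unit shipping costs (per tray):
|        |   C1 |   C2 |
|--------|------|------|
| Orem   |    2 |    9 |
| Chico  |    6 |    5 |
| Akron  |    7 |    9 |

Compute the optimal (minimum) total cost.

One minimum-cost allocation:
  Orem to C1: 40 × 2 = 80
  Orem to C2: 40 × 9 = 360
  Chico to C2: 40 × 5 = 200
  Akron to C2: 30 × 9 = 270
Total = 80 + 360 + 200 + 270 = 910.

910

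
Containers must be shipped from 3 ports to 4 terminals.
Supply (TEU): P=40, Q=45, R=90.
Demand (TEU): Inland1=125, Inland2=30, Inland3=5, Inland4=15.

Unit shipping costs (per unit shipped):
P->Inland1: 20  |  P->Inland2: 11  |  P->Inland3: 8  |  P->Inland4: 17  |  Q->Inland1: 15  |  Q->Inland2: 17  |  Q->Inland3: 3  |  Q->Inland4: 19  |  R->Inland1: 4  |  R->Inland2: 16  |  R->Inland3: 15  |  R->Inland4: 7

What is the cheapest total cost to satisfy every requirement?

1490

A cheapest plan:
  P–Inland2: 30 × 11 = 330
  P–Inland4: 10 × 17 = 170
  Q–Inland1: 40 × 15 = 600
  Q–Inland3: 5 × 3 = 15
  R–Inland1: 85 × 4 = 340
  R–Inland4: 5 × 7 = 35
Total = 330 + 170 + 600 + 15 + 340 + 35 = 1490.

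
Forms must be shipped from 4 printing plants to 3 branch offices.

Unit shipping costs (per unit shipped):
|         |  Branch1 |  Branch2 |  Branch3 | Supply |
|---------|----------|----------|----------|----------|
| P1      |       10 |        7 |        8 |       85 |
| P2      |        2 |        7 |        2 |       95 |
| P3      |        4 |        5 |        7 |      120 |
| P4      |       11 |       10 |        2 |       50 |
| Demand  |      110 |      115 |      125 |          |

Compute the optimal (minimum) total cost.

1395

An optimal shipping plan:
  P1→Branch2: 85 × 7 = 595
  P2→Branch1: 20 × 2 = 40
  P2→Branch3: 75 × 2 = 150
  P3→Branch1: 90 × 4 = 360
  P3→Branch2: 30 × 5 = 150
  P4→Branch3: 50 × 2 = 100
Total = 595 + 40 + 150 + 360 + 150 + 100 = 1395.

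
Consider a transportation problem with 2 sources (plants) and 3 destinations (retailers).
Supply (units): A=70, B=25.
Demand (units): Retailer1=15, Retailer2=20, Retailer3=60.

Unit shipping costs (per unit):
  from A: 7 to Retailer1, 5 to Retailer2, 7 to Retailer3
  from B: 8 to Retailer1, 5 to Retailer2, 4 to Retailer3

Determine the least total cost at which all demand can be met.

A cheapest plan:
  A->Retailer1: 15 × 7 = 105
  A->Retailer2: 20 × 5 = 100
  A->Retailer3: 35 × 7 = 245
  B->Retailer3: 25 × 4 = 100
Total = 105 + 100 + 245 + 100 = 550.

550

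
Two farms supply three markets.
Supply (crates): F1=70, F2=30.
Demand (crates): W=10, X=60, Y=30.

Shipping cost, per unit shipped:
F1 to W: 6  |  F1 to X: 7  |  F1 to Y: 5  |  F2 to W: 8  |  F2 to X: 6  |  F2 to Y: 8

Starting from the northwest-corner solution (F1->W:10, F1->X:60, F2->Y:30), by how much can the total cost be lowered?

Current plan cost = 10·6 + 60·7 + 30·8 = 720.
Optimal plan:
  F1–W: 10 × 6 = 60
  F1–X: 30 × 7 = 210
  F1–Y: 30 × 5 = 150
  F2–X: 30 × 6 = 180
Optimal cost = 600.
Saving = 720 − 600 = 120.

120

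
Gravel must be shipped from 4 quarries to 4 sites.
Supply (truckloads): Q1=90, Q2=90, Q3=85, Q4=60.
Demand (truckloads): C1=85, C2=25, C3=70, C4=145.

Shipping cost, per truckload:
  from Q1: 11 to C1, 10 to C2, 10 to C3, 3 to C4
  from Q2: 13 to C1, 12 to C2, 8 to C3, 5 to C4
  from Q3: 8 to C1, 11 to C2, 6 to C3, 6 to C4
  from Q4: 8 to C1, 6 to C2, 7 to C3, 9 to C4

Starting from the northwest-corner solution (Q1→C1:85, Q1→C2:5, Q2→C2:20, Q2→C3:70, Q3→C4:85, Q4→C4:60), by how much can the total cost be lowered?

Current plan cost = 85·11 + 5·10 + 20·12 + 70·8 + 85·6 + 60·9 = 2835.
Optimal plan:
  Q1–C4: 90 × 3 = 270
  Q2–C3: 35 × 8 = 280
  Q2–C4: 55 × 5 = 275
  Q3–C1: 50 × 8 = 400
  Q3–C3: 35 × 6 = 210
  Q4–C1: 35 × 8 = 280
  Q4–C2: 25 × 6 = 150
Optimal cost = 1865.
Saving = 2835 − 1865 = 970.

970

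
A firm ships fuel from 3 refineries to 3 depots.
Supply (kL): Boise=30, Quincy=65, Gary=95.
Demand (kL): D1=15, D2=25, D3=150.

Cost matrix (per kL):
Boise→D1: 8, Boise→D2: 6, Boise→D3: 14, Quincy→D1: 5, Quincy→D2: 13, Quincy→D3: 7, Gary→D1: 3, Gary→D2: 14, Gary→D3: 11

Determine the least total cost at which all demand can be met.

1600

A cheapest plan:
  Boise–D2: 25 × 6 = 150
  Boise–D3: 5 × 14 = 70
  Quincy–D3: 65 × 7 = 455
  Gary–D1: 15 × 3 = 45
  Gary–D3: 80 × 11 = 880
Total = 150 + 70 + 455 + 45 + 880 = 1600.
(Supply check: Boise ships 30; Quincy ships 65; Gary ships 95.)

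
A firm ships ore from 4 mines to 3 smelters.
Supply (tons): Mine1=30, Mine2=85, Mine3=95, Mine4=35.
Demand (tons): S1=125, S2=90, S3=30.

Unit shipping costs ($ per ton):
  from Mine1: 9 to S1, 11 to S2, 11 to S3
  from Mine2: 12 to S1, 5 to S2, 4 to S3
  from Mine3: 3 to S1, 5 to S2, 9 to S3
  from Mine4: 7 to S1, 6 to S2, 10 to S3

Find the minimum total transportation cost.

An optimal shipping plan:
  Mine1->S1: 30 × $9 = $270
  Mine2->S2: 55 × $5 = $275
  Mine2->S3: 30 × $4 = $120
  Mine3->S1: 95 × $3 = $285
  Mine4->S2: 35 × $6 = $210
Total = 270 + 275 + 120 + 285 + 210 = $1160.

1160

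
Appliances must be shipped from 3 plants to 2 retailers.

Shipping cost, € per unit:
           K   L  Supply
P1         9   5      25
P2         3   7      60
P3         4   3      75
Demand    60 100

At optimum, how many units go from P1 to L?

Solving gives:
  P1->L: 25 units
  P2->K: 60 units
  P3->L: 75 units
Total cost = €530.
So P1→L carries 25 units.

25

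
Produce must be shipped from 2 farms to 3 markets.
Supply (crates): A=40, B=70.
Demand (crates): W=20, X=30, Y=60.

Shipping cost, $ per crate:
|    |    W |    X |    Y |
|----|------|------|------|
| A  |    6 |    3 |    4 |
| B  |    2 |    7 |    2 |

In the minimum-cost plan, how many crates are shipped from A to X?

30

Optimal shipments:
  A->X: 30 × $3 = $90
  A->Y: 10 × $4 = $40
  B->W: 20 × $2 = $40
  B->Y: 50 × $2 = $100
Total cost = $270.
So A→X carries 30 crates.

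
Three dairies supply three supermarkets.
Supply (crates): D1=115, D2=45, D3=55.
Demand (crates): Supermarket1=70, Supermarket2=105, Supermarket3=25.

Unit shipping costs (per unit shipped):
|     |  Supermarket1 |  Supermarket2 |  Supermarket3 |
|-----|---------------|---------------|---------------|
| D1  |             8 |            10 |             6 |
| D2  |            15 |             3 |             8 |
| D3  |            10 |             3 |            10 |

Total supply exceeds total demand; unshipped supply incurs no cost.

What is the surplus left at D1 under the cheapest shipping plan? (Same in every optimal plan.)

An optimal plan:
  D1→Supermarket1: 70 crates
  D1→Supermarket2: 5 crates
  D1→Supermarket3: 25 crates
  D2→Supermarket2: 45 crates
  D3→Supermarket2: 55 crates
Total cost = 1060.
D1 ships 100 of its 115, leaving 15.

15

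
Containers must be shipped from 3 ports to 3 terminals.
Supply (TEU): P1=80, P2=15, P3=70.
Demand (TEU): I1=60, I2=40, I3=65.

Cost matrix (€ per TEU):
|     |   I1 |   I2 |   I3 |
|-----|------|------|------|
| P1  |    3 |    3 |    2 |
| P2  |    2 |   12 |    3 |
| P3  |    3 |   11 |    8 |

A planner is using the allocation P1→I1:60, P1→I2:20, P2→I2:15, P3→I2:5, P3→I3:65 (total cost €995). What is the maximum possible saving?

Current plan cost = 60·3 + 20·3 + 15·12 + 5·11 + 65·8 = €995.
Optimal plan:
  P1–I2: 40 × €3 = €120
  P1–I3: 40 × €2 = €80
  P2–I3: 15 × €3 = €45
  P3–I1: 60 × €3 = €180
  P3–I3: 10 × €8 = €80
Optimal cost = €505.
Saving = 995 − 505 = €490.

490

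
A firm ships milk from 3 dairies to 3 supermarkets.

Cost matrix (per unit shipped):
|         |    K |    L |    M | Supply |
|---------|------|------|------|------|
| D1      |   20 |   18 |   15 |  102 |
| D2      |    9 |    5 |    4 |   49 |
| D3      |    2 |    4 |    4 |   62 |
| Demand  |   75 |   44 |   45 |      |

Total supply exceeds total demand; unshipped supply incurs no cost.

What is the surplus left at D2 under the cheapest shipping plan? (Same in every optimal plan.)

0

An optimal plan:
  D1–K: 8 × 20 = 160
  D1–M: 45 × 15 = 675
  D2–K: 5 × 9 = 45
  D2–L: 44 × 5 = 220
  D3–K: 62 × 2 = 124
Total cost = 1224.
D2 ships 49 of its 49, leaving 0.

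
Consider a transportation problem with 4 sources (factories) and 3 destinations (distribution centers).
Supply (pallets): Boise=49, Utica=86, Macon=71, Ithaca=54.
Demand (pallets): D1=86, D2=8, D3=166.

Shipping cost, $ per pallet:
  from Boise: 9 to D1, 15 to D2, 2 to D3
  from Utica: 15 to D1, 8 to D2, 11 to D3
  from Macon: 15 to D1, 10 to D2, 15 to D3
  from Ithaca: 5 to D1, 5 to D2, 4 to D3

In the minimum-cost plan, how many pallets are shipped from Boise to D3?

49

Optimal shipments:
  Boise->D3: 49 × $2 = $98
  Utica->D3: 86 × $11 = $946
  Macon->D1: 63 × $15 = $945
  Macon->D2: 8 × $10 = $80
  Ithaca->D1: 23 × $5 = $115
  Ithaca->D3: 31 × $4 = $124
Total cost = $2308.
So Boise→D3 carries 49 pallets.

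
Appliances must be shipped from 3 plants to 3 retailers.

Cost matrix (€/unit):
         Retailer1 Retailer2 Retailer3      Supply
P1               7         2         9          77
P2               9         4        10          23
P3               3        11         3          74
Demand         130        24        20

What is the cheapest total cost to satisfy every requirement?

One minimum-cost allocation:
  P1→Retailer1: 53 × €7 = €371
  P1→Retailer2: 24 × €2 = €48
  P2→Retailer1: 23 × €9 = €207
  P3→Retailer1: 54 × €3 = €162
  P3→Retailer3: 20 × €3 = €60
Total = 371 + 48 + 207 + 162 + 60 = €848.

848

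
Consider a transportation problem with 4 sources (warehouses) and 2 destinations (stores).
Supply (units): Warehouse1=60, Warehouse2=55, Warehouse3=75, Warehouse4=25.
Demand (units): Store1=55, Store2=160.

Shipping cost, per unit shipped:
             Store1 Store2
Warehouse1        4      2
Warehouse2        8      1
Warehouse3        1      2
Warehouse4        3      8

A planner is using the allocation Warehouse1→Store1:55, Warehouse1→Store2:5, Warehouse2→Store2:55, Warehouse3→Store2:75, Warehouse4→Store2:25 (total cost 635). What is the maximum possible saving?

265

Current plan cost = 55·4 + 5·2 + 55·1 + 75·2 + 25·8 = 635.
Optimal plan:
  Warehouse1–Store2: 60 units
  Warehouse2–Store2: 55 units
  Warehouse3–Store1: 30 units
  Warehouse3–Store2: 45 units
  Warehouse4–Store1: 25 units
Optimal cost = 370.
Saving = 635 − 370 = 265.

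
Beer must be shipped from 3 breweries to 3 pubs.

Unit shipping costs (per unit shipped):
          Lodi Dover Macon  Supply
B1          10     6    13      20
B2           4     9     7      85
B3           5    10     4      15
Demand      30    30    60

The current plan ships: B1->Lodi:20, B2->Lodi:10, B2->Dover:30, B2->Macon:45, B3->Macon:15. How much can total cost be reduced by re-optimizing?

Current plan cost = 20·10 + 10·4 + 30·9 + 45·7 + 15·4 = 885.
Optimal plan:
  B1 to Dover: 20 × 6 = 120
  B2 to Lodi: 30 × 4 = 120
  B2 to Dover: 10 × 9 = 90
  B2 to Macon: 45 × 7 = 315
  B3 to Macon: 15 × 4 = 60
Optimal cost = 705.
Saving = 885 − 705 = 180.

180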